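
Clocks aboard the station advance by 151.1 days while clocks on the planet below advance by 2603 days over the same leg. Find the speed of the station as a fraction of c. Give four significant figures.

The proper time is measured aboard the station (both events occur at the station's location); Δt is measured on the planet below. γ = Δt/τ = 2603/151.1 = 17.23.
β = √(1 − 1/γ²) = √(1 − 0.003370) = √0.9966

v = 0.9983c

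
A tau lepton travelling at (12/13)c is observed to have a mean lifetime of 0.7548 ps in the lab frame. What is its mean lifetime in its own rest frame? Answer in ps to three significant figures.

τ₀ = 0.290 ps

γ = 1/√(1 − (12/13)²) = 13/5 = 2.600
The lab-frame lifetime is the dilated interval; the proper lifetime is τ₀ = Δt/γ = 0.7548/2.600 ps.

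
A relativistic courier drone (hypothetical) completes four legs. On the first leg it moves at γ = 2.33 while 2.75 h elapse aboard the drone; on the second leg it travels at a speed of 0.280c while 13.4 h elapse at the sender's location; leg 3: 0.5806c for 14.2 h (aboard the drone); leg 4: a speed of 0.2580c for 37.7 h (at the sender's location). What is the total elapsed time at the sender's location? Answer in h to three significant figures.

Δt = 74.9 h

Leg 1: γ = 2.33; Δt_1 = 2.330 × 2.75 = 6.407 h.
Leg 2: 13.4 h is already measured at the sender's location.
Leg 3: γ = 1/√(1 − 0.5806²) = 1/√0.6629 = 1.228; Δt_3 = 1.228 × 14.2 = 17.44 h.
Leg 4: 37.7 h is already measured at the sender's location.
Total: 6.407 + 13.40 + 17.44 + 37.70 h.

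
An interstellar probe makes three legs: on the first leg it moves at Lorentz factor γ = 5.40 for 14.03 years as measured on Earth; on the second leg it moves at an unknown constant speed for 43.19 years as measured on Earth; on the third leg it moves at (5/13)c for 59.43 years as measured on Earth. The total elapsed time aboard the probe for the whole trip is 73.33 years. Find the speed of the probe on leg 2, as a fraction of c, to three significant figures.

Leg 1: γ = 5.40; τ_1 = 14.03/5.400 = 2.598 years.
Leg 2: speed unknown; τ_2 = 43.19/γ_2.
Leg 3: γ = 1/√(1 − (5/13)²) = 13/12 ≈ 1.083; τ_3 = 59.43/1.083 = 54.86 years.
Total proper time: 2.598 + τ_2 + 54.86 = 73.33, so τ_2 = 73.33 − 57.46 = 15.87 years.
γ_2 = 43.19/15.87 = 2.721; β = √(1 − 1/γ²) = √0.8649.

β = 0.930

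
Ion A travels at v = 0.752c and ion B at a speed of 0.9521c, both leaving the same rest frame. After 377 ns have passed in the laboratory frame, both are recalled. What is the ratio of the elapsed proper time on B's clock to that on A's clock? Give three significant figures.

τ_B/τ_A = 0.464

A: γ = 1/√(1 − 0.752²) = 1/√0.4345 = 1.517. B: γ = 1/√(1 − 0.9521²) = 1/√0.09351 = 3.270.
τ_A/τ_B = γ_B/γ_A = 3.270/1.517 = 2.156, so τ_B/τ_A = 0.4639.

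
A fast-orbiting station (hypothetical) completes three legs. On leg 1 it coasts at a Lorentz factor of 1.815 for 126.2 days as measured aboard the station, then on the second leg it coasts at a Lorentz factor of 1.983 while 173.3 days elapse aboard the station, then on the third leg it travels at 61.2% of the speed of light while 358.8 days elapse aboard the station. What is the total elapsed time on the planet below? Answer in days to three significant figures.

Δt = 1030 days

Leg 1: γ = 1.815; Δt_1 = 1.815 × 126.2 = 229.1 days.
Leg 2: γ = 1.983; Δt_2 = 1.983 × 173.3 = 343.7 days.
Leg 3: β = 0.612; γ = 1/√(1 − 0.612²) = 1/√0.6255 = 1.264; Δt_3 = 1.264 × 358.8 = 453.7 days.
Total: 229.1 + 343.7 + 453.7 days.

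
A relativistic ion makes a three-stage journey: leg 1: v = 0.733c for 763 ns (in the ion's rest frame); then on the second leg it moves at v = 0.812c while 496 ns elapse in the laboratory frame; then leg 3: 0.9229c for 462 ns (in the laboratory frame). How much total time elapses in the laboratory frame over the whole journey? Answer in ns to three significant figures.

Δt = 2080 ns

Leg 1: γ = 1/√(1 − 0.733²) = 1/√0.4627 = 1.470; Δt_1 = 1.470 × 763 = 1122 ns.
Leg 2: 496 ns is already measured in the laboratory frame.
Leg 3: 462 ns is already measured in the laboratory frame.
Total: 1122 + 496.0 + 462.0 ns.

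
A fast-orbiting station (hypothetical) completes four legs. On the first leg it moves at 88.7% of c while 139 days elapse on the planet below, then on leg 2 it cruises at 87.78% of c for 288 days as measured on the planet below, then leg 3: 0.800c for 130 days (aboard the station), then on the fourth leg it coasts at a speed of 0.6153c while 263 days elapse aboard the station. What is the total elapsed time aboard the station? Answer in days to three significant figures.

τ = 595 days

Leg 1: β = 0.887; γ = 1/√(1 − 0.887²) = 1/√0.2132 = 2.166; τ_1 = 139/2.166 = 64.19 days.
Leg 2: β = 0.8778; γ = 1/√(1 − 0.8778²) = 1/√0.2295 = 2.088; τ_2 = 288/2.088 = 138.0 days.
Leg 3: 130 days is already measured aboard the station.
Leg 4: 263 days is already measured aboard the station.
Total: 64.19 + 138.0 + 130.0 + 263.0 days.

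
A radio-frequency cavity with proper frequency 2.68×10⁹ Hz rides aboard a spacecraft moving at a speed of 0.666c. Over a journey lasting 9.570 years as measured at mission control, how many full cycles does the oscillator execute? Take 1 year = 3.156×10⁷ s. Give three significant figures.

N = 6.04×10¹⁷

γ = 1/√(1 − 0.666²) = 1/√0.5564 = 1.341
The oscillator's own cycle count is N = f × τ where τ is the proper time aboard the spacecraft. τ = Δt/γ = 9.570/1.341 = 7.139 years = 2.253×10⁸ s.
N = 2.68×10⁹ × 2.253×10⁸ = 6.038×10¹⁷.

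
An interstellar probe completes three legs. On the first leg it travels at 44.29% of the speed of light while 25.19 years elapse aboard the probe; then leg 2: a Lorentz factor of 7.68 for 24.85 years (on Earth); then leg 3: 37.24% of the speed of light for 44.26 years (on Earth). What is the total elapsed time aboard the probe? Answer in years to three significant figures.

τ = 69.5 years

Leg 1: 25.19 years is already measured aboard the probe.
Leg 2: γ = 7.68; τ_2 = 24.85/7.680 = 3.236 years.
Leg 3: β = 0.3724; γ = 1/√(1 − 0.3724²) = 1/√0.8613 = 1.078; τ_3 = 44.26/1.078 = 41.08 years.
Total: 25.19 + 3.236 + 41.08 years.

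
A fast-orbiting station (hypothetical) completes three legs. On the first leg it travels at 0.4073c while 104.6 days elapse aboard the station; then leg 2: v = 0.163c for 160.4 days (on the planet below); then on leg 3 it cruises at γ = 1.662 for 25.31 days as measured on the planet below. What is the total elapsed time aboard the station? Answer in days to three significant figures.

τ = 278 days

Leg 1: 104.6 days is already measured aboard the station.
Leg 2: γ = 1/√(1 − 0.163²) = 1/√0.9734 = 1.014; τ_2 = 160.4/1.014 = 158.3 days.
Leg 3: γ = 1.662; τ_3 = 25.31/1.662 = 15.23 days.
Total: 104.6 + 158.3 + 15.23 days.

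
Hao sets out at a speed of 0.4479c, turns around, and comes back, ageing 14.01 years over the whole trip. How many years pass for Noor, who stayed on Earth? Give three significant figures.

Δt = 15.7 years

γ = 1/√(1 − 0.4479²) = 1/√0.7994 = 1.118
Earth-frame duration is the dilated interval: Δt = γτ = 1.118 × 14.01 years.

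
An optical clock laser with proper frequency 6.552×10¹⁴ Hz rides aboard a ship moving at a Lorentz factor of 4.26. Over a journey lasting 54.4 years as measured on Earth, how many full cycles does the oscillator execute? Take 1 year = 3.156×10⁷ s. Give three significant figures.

N = 2.64×10²³

γ = 4.26
The oscillator's own cycle count is N = f × τ where τ is the proper time on the ship. τ = Δt/γ = 54.4/4.260 = 12.77 years = 4.030×10⁸ s.
N = 6.552×10¹⁴ × 4.030×10⁸ = 2.641×10²³.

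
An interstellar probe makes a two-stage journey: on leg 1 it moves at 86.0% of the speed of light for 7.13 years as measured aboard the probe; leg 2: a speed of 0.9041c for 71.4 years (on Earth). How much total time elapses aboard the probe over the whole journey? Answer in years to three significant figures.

Leg 1: 7.13 years is already measured aboard the probe.
Leg 2: γ = 1/√(1 − 0.9041²) = 1/√0.1826 = 2.340; τ_2 = 71.4/2.340 = 30.51 years.
Total: 7.130 + 30.51 years.

τ = 37.6 years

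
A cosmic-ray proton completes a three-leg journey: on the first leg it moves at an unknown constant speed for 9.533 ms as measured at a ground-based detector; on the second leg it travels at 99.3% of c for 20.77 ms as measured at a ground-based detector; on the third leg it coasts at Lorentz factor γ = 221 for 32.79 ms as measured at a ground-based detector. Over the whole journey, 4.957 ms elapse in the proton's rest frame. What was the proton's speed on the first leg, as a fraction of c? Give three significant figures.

Leg 1: speed unknown; τ_1 = 9.533/γ_1.
Leg 2: β = 0.993; γ = 1/√(1 − 0.993²) = 1/√0.01395 = 8.466; τ_2 = 20.77/8.466 = 2.453 ms.
Leg 3: γ = 221; τ_3 = 32.79/221.0 = 0.1484 ms.
Total proper time: τ_1 + 2.453 + 0.1484 = 4.957, so τ_1 = 4.957 − 2.602 = 2.355 ms.
γ_1 = 9.533/2.355 = 4.047; β = √(1 − 1/γ²) = √0.9390.

β = 0.969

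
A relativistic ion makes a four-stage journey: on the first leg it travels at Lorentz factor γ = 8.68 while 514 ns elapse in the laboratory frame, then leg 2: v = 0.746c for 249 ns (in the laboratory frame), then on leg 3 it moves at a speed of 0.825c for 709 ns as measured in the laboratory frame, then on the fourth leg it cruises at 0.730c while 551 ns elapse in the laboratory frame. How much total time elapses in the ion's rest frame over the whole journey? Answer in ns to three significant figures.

τ = 1000 ns

Leg 1: γ = 8.68; τ_1 = 514/8.680 = 59.22 ns.
Leg 2: γ = 1/√(1 − 0.746²) = 1/√0.4435 = 1.502; τ_2 = 249/1.502 = 165.8 ns.
Leg 3: γ = 1/√(1 − 0.825²) = 1/√0.3194 = 1.769; τ_3 = 709/1.769 = 400.7 ns.
Leg 4: γ = 1/√(1 − 0.730²) = 1/√0.4671 = 1.463; τ_4 = 551/1.463 = 376.6 ns.
Total: 59.22 + 165.8 + 400.7 + 376.6 ns.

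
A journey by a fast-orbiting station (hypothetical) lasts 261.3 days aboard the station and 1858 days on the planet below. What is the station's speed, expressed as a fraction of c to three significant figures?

v = 0.990c

The proper time is measured aboard the station (both events occur at the station's location); Δt is measured on the planet below. γ = Δt/τ = 1858/261.3 = 7.111.
β = √(1 − 1/γ²) = √(1 − 0.01978) = √0.9802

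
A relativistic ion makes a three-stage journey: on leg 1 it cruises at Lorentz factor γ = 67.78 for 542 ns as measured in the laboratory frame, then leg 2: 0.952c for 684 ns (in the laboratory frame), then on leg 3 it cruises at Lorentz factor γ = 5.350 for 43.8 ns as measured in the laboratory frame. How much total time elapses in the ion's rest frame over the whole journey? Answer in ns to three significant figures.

Leg 1: γ = 67.78; τ_1 = 542/67.78 = 7.996 ns.
Leg 2: γ = 1/√(1 − 0.952²) = 1/√0.09370 = 3.267; τ_2 = 684/3.267 = 209.4 ns.
Leg 3: γ = 5.350; τ_3 = 43.8/5.350 = 8.187 ns.
Total: 7.996 + 209.4 + 8.187 ns.

τ = 226 ns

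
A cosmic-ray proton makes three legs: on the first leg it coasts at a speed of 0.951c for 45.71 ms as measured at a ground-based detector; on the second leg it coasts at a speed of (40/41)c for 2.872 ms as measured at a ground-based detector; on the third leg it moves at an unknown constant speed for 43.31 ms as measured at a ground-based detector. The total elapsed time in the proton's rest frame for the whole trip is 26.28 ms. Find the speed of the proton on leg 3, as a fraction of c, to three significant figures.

Leg 1: γ = 1/√(1 − 0.951²) = 1/√0.09560 = 3.234; τ_1 = 45.71/3.234 = 14.13 ms.
Leg 2: γ = 1/√(1 − (40/41)²) = 41/9 ≈ 4.556; τ_2 = 2.872/4.556 = 0.6304 ms.
Leg 3: speed unknown; τ_3 = 43.31/γ_3.
Total proper time: 14.13 + 0.6304 + τ_3 = 26.28, so τ_3 = 26.28 − 14.76 = 11.52 ms.
γ_3 = 43.31/11.52 = 3.761; β = √(1 − 1/γ²) = √0.9293.

β = 0.964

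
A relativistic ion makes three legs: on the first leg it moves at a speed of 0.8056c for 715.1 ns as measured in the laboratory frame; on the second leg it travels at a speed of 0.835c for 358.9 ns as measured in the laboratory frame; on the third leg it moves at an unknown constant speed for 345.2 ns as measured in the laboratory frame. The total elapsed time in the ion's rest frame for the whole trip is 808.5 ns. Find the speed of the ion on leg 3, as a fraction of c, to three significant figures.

Leg 1: γ = 1/√(1 − 0.8056²) = 1/√0.3510 = 1.688; τ_1 = 715.1/1.688 = 423.7 ns.
Leg 2: γ = 1/√(1 − 0.835²) = 1/√0.3028 = 1.817; τ_2 = 358.9/1.817 = 197.5 ns.
Leg 3: speed unknown; τ_3 = 345.2/γ_3.
Total proper time: 423.7 + 197.5 + τ_3 = 808.5, so τ_3 = 808.5 − 621.2 = 187.3 ns.
γ_3 = 345.2/187.3 = 1.843; β = √(1 − 1/γ²) = √0.7055.

β = 0.840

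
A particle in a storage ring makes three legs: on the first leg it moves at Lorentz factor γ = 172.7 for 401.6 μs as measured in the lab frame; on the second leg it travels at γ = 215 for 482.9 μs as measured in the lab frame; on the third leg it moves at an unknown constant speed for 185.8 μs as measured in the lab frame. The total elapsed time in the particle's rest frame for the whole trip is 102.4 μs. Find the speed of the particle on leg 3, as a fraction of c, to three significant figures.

β = 0.850

Leg 1: γ = 172.7; τ_1 = 401.6/172.7 = 2.325 μs.
Leg 2: γ = 215; τ_2 = 482.9/215.0 = 2.246 μs.
Leg 3: speed unknown; τ_3 = 185.8/γ_3.
Total proper time: 2.325 + 2.246 + τ_3 = 102.4, so τ_3 = 102.4 − 4.571 = 97.83 μs.
γ_3 = 185.8/97.83 = 1.899; β = √(1 − 1/γ²) = √0.7228.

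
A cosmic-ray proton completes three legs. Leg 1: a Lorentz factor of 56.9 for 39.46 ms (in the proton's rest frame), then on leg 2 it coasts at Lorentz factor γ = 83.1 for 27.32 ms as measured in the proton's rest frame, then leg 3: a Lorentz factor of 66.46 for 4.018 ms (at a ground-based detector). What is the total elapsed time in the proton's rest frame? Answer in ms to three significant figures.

τ = 66.8 ms

Leg 1: 39.46 ms is already measured in the proton's rest frame.
Leg 2: 27.32 ms is already measured in the proton's rest frame.
Leg 3: γ = 66.46; τ_3 = 4.018/66.46 = 0.06046 ms.
Total: 39.46 + 27.32 + 0.06046 ms.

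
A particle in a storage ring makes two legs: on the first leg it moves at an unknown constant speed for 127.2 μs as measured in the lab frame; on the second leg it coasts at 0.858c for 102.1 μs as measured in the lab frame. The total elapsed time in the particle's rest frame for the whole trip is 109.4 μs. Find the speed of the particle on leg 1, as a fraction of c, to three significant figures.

β = 0.894

Leg 1: speed unknown; τ_1 = 127.2/γ_1.
Leg 2: γ = 1/√(1 − 0.858²) = 1/√0.2638 = 1.947; τ_2 = 102.1/1.947 = 52.44 μs.
Total proper time: τ_1 + 52.44 = 109.4, so τ_1 = 109.4 − 52.44 = 56.96 μs.
γ_1 = 127.2/56.96 = 2.233; β = √(1 − 1/γ²) = √0.7995.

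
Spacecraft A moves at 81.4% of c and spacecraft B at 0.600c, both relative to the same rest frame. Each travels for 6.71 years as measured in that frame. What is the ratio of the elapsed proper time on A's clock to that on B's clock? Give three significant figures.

A: β = 0.814; γ = 1/√(1 − 0.814²) = 1/√0.3374 = 1.722. B: γ = 1/√(1 − 0.600²) = 5/4 = 1.250.
τ_A/τ_B = γ_B/γ_A = 1.250/1.722 = 0.7261, so τ_A/τ_B = 0.7261.

τ_A/τ_B = 0.726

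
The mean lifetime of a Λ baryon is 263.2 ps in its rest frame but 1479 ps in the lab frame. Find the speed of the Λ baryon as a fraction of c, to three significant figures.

γ = Δt/τ₀ = 1479/263.2 = 5.619
β = √(1 − 1/γ²) = √(1 − 0.03167) = √0.9683

β = 0.984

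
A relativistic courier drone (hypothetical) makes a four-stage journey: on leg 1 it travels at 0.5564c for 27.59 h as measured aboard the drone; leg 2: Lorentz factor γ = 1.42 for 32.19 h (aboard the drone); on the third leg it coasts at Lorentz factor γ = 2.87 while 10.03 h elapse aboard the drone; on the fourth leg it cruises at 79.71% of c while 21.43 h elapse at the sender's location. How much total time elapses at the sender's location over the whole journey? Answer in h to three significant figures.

Δt = 129 h

Leg 1: γ = 1/√(1 − 0.5564²) = 1/√0.6904 = 1.203; Δt_1 = 1.203 × 27.59 = 33.20 h.
Leg 2: γ = 1.42; Δt_2 = 1.420 × 32.19 = 45.71 h.
Leg 3: γ = 2.87; Δt_3 = 2.870 × 10.03 = 28.79 h.
Leg 4: 21.43 h is already measured at the sender's location.
Total: 33.20 + 45.71 + 28.79 + 21.43 h.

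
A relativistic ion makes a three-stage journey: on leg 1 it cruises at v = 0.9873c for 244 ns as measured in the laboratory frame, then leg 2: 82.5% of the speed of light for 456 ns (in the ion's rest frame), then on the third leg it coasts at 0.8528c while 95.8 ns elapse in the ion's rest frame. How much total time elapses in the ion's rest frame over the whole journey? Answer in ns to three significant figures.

τ = 591 ns

Leg 1: γ = 1/√(1 − 0.9873²) = 1/√0.02524 = 6.295; τ_1 = 244/6.295 = 38.76 ns.
Leg 2: 456 ns is already measured in the ion's rest frame.
Leg 3: 95.8 ns is already measured in the ion's rest frame.
Total: 38.76 + 456.0 + 95.80 ns.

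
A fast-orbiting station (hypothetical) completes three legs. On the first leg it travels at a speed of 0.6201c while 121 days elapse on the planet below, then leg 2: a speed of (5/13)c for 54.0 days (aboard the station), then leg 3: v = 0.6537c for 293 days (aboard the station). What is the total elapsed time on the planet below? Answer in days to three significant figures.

Δt = 567 days

Leg 1: 121 days is already measured on the planet below.
Leg 2: γ = 1/√(1 − (5/13)²) = 13/12 ≈ 1.083; Δt_2 = 1.083 × 54.0 = 58.50 days.
Leg 3: γ = 1/√(1 − 0.6537²) = 1/√0.5727 = 1.321; Δt_3 = 1.321 × 293 = 387.2 days.
Total: 121.0 + 58.50 + 387.2 days.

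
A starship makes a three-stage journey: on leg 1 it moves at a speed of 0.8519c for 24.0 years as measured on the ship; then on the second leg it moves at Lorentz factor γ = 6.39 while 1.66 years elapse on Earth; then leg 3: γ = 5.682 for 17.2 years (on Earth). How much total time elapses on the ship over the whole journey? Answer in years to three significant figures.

Leg 1: 24.0 years is already measured on the ship.
Leg 2: γ = 6.39; τ_2 = 1.66/6.390 = 0.2598 years.
Leg 3: γ = 5.682; τ_3 = 17.2/5.682 = 3.027 years.
Total: 24.00 + 0.2598 + 3.027 years.

τ = 27.3 years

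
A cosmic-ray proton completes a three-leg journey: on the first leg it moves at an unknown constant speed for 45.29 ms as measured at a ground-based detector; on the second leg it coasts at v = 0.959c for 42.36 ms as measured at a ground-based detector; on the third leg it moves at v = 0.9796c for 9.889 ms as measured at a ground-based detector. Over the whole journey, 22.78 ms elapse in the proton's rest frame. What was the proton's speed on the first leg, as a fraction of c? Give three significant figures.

β = 0.981

Leg 1: speed unknown; τ_1 = 45.29/γ_1.
Leg 2: γ = 1/√(1 − 0.959²) = 1/√0.08032 = 3.529; τ_2 = 42.36/3.529 = 12.01 ms.
Leg 3: γ = 1/√(1 − 0.9796²) = 1/√0.04038 = 4.976; τ_3 = 9.889/4.976 = 1.987 ms.
Total proper time: τ_1 + 12.01 + 1.987 = 22.78, so τ_1 = 22.78 − 13.99 = 8.788 ms.
γ_1 = 45.29/8.788 = 5.154; β = √(1 − 1/γ²) = √0.9624.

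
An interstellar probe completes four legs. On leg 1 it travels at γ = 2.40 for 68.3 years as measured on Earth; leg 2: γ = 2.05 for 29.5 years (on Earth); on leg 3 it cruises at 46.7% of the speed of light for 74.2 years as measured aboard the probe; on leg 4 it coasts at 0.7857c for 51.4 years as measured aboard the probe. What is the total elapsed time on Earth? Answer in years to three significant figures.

Δt = 265 years

Leg 1: 68.3 years is already measured on Earth.
Leg 2: 29.5 years is already measured on Earth.
Leg 3: β = 0.467; γ = 1/√(1 − 0.467²) = 1/√0.7819 = 1.131; Δt_3 = 1.131 × 74.2 = 83.91 years.
Leg 4: γ = 1/√(1 − 0.7857²) = 1/√0.3827 = 1.617; Δt_4 = 1.617 × 51.4 = 83.09 years.
Total: 68.30 + 29.50 + 83.91 + 83.09 years.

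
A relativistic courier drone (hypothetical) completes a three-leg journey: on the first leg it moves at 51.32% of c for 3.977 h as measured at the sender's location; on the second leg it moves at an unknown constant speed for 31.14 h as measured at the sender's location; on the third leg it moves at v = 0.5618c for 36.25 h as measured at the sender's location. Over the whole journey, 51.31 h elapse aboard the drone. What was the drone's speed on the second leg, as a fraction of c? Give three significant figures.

Leg 1: β = 0.5132; γ = 1/√(1 − 0.5132²) = 1/√0.7366 = 1.165; τ_1 = 3.977/1.165 = 3.413 h.
Leg 2: speed unknown; τ_2 = 31.14/γ_2.
Leg 3: γ = 1/√(1 − 0.5618²) = 1/√0.6844 = 1.209; τ_3 = 36.25/1.209 = 29.99 h.
Total proper time: 3.413 + τ_2 + 29.99 = 51.31, so τ_2 = 51.31 − 33.40 = 17.91 h.
γ_2 = 31.14/17.91 = 1.739; β = √(1 − 1/γ²) = √0.6693.

β = 0.818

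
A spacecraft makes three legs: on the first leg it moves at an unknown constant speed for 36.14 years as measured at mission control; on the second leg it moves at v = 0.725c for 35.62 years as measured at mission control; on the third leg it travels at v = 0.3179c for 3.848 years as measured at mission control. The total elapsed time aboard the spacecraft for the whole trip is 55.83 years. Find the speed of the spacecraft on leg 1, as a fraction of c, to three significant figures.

β = 0.644

Leg 1: speed unknown; τ_1 = 36.14/γ_1.
Leg 2: γ = 1/√(1 − 0.725²) = 1/√0.4744 = 1.452; τ_2 = 35.62/1.452 = 24.53 years.
Leg 3: γ = 1/√(1 − 0.3179²) = 1/√0.8989 = 1.055; τ_3 = 3.848/1.055 = 3.648 years.
Total proper time: τ_1 + 24.53 + 3.648 = 55.83, so τ_1 = 55.83 − 28.18 = 27.65 years.
γ_1 = 36.14/27.65 = 1.307; β = √(1 − 1/γ²) = √0.4147.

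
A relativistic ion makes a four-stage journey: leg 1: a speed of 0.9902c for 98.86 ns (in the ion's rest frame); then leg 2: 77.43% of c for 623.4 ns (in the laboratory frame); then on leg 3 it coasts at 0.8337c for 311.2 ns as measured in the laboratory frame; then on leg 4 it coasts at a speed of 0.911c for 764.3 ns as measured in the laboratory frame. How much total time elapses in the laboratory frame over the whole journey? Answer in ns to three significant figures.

Δt = 2410 ns

Leg 1: γ = 1/√(1 − 0.9902²) = 1/√0.01950 = 7.160; Δt_1 = 7.160 × 98.86 = 707.9 ns.
Leg 2: 623.4 ns is already measured in the laboratory frame.
Leg 3: 311.2 ns is already measured in the laboratory frame.
Leg 4: 764.3 ns is already measured in the laboratory frame.
Total: 707.9 + 623.4 + 311.2 + 764.3 ns.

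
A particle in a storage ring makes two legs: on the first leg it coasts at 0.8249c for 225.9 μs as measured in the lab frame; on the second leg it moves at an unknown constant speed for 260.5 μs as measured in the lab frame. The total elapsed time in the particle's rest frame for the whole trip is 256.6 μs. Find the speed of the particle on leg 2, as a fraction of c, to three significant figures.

Leg 1: γ = 1/√(1 − 0.8249²) = 1/√0.3195 = 1.769; τ_1 = 225.9/1.769 = 127.7 μs.
Leg 2: speed unknown; τ_2 = 260.5/γ_2.
Total proper time: 127.7 + τ_2 = 256.6, so τ_2 = 256.6 − 127.7 = 128.9 μs.
γ_2 = 260.5/128.9 = 2.021; β = √(1 − 1/γ²) = √0.7551.

β = 0.869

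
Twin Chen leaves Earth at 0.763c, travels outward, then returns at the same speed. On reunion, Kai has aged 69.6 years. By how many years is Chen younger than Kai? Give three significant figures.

γ = 1/√(1 − 0.763²) = 1/√0.4178 = 1.547
Chen's elapsed proper time: τ = 69.6/1.547 = 44.99 years.
Age gap = Δt − τ = 69.6 − 44.99 years.

Δt − τ = 24.6 years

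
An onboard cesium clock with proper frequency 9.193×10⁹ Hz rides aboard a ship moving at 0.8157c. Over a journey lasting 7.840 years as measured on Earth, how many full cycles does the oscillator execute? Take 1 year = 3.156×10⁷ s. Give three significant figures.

γ = 1/√(1 − 0.8157²) = 1/√0.3346 = 1.729
The oscillator's own cycle count is N = f × τ where τ is the proper time on the ship. τ = Δt/γ = 7.840/1.729 = 4.535 years = 1.431×10⁸ s.
N = 9.193×10⁹ × 1.431×10⁸ = 1.316×10¹⁸.

N = 1.32×10¹⁸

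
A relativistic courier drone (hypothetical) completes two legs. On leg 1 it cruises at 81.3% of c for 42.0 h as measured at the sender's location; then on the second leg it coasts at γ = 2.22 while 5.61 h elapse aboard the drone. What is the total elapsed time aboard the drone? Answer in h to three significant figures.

τ = 30.1 h

Leg 1: β = 0.813; γ = 1/√(1 − 0.813²) = 1/√0.3390 = 1.717; τ_1 = 42.0/1.717 = 24.46 h.
Leg 2: 5.61 h is already measured aboard the drone.
Total: 24.46 + 5.610 h.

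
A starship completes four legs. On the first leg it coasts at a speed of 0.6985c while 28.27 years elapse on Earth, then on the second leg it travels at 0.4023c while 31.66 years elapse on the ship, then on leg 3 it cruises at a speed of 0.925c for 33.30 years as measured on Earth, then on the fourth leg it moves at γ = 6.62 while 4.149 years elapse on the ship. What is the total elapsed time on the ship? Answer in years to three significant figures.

τ = 68.7 years

Leg 1: γ = 1/√(1 − 0.6985²) = 1/√0.5121 = 1.397; τ_1 = 28.27/1.397 = 20.23 years.
Leg 2: 31.66 years is already measured on the ship.
Leg 3: γ = 1/√(1 − 0.925²) = 1/√0.1444 = 2.632; τ_3 = 33.30/2.632 = 12.65 years.
Leg 4: 4.149 years is already measured on the ship.
Total: 20.23 + 31.66 + 12.65 + 4.149 years.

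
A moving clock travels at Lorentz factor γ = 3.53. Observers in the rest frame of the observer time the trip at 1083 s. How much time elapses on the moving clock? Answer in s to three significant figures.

γ = 3.53
The interval measured in the rest frame of the observer is the dilated one; the clock on the moving clock measures the proper time τ = Δt/γ = 1083/3.530 s.

τ = 307 s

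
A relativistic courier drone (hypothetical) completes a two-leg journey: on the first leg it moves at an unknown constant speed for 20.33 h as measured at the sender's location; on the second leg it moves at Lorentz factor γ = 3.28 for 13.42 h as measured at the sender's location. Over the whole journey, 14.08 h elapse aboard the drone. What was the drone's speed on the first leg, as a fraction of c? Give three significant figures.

β = 0.871

Leg 1: speed unknown; τ_1 = 20.33/γ_1.
Leg 2: γ = 3.28; τ_2 = 13.42/3.280 = 4.091 h.
Total proper time: τ_1 + 4.091 = 14.08, so τ_1 = 14.08 − 4.091 = 9.989 h.
γ_1 = 20.33/9.989 = 2.035; β = √(1 − 1/γ²) = √0.7586.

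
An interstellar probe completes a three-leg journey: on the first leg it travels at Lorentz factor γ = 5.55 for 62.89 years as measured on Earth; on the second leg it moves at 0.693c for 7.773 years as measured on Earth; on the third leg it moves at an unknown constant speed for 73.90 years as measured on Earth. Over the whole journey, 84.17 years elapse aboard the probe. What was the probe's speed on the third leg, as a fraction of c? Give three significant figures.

β = 0.415

Leg 1: γ = 5.55; τ_1 = 62.89/5.550 = 11.33 years.
Leg 2: γ = 1/√(1 − 0.693²) = 1/√0.5198 = 1.387; τ_2 = 7.773/1.387 = 5.604 years.
Leg 3: speed unknown; τ_3 = 73.90/γ_3.
Total proper time: 11.33 + 5.604 + τ_3 = 84.17, so τ_3 = 84.17 − 16.94 = 67.23 years.
γ_3 = 73.90/67.23 = 1.099; β = √(1 − 1/γ²) = √0.1723.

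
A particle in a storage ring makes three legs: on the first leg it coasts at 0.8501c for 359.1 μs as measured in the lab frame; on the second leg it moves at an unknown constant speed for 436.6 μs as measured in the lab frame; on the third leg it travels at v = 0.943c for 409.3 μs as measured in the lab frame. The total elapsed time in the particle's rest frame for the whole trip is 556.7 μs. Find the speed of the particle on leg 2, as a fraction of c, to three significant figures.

β = 0.848

Leg 1: γ = 1/√(1 − 0.8501²) = 1/√0.2773 = 1.899; τ_1 = 359.1/1.899 = 189.1 μs.
Leg 2: speed unknown; τ_2 = 436.6/γ_2.
Leg 3: γ = 1/√(1 − 0.943²) = 1/√0.1108 = 3.005; τ_3 = 409.3/3.005 = 136.2 μs.
Total proper time: 189.1 + τ_2 + 136.2 = 556.7, so τ_2 = 556.7 − 325.3 = 231.4 μs.
γ_2 = 436.6/231.4 = 1.887; β = √(1 − 1/γ²) = √0.7191.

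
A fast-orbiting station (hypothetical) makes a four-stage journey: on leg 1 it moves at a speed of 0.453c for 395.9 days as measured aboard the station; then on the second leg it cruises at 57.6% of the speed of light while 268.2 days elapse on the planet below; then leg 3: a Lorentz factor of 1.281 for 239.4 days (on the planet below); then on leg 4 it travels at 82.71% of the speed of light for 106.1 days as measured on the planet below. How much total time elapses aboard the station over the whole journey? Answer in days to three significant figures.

Leg 1: 395.9 days is already measured aboard the station.
Leg 2: β = 0.576; γ = 1/√(1 − 0.576²) = 1/√0.6682 = 1.223; τ_2 = 268.2/1.223 = 219.2 days.
Leg 3: γ = 1.281; τ_3 = 239.4/1.281 = 186.9 days.
Leg 4: β = 0.8271; γ = 1/√(1 − 0.8271²) = 1/√0.3159 = 1.779; τ_4 = 106.1/1.779 = 59.63 days.
Total: 395.9 + 219.2 + 186.9 + 59.63 days.

τ = 862 days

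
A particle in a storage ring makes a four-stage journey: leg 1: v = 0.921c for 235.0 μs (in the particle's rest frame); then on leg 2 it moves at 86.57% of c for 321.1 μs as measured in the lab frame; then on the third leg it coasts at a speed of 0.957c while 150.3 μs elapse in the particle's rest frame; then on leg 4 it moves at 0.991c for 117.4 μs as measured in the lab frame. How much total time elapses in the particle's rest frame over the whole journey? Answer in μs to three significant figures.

Leg 1: 235.0 μs is already measured in the particle's rest frame.
Leg 2: β = 0.8657; γ = 1/√(1 − 0.8657²) = 1/√0.2506 = 1.998; τ_2 = 321.1/1.998 = 160.7 μs.
Leg 3: 150.3 μs is already measured in the particle's rest frame.
Leg 4: γ = 1/√(1 − 0.991²) = 1/√0.01792 = 7.470; τ_4 = 117.4/7.470 = 15.72 μs.
Total: 235.0 + 160.7 + 150.3 + 15.72 μs.

τ = 562 μs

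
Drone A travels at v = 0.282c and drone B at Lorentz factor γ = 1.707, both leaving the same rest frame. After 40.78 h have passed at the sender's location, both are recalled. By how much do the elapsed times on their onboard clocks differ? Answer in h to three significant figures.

|τ_A − τ_B| = 15.2 h

A: γ = 1/√(1 − 0.282²) = 1/√0.9205 = 1.042; τ_A = 40.78/1.042 = 39.12 h.
B: γ = 1.707; τ_B = 40.78/1.707 = 23.89 h.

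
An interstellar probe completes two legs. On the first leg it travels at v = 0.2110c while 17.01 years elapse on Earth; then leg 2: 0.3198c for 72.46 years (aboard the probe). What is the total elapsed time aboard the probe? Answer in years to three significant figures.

τ = 89.1 years

Leg 1: γ = 1/√(1 − 0.2110²) = 1/√0.9555 = 1.023; τ_1 = 17.01/1.023 = 16.63 years.
Leg 2: 72.46 years is already measured aboard the probe.
Total: 16.63 + 72.46 years.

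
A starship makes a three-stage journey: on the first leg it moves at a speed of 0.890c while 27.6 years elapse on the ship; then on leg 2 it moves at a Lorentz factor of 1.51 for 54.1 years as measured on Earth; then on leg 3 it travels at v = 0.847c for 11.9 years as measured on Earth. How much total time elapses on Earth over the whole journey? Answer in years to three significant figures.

Leg 1: γ = 1/√(1 − 0.890²) = 1/√0.2079 = 2.193; Δt_1 = 2.193 × 27.6 = 60.53 years.
Leg 2: 54.1 years is already measured on Earth.
Leg 3: 11.9 years is already measured on Earth.
Total: 60.53 + 54.10 + 11.90 years.

Δt = 127 years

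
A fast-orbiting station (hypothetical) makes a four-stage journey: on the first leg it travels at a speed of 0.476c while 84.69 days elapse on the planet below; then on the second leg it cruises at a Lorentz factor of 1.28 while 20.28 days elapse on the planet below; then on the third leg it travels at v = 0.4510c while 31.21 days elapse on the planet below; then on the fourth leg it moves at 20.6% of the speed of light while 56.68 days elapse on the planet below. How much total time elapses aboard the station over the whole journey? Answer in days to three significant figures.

Leg 1: γ = 1/√(1 − 0.476²) = 1/√0.7734 = 1.137; τ_1 = 84.69/1.137 = 74.48 days.
Leg 2: γ = 1.28; τ_2 = 20.28/1.280 = 15.84 days.
Leg 3: γ = 1/√(1 − 0.4510²) = 1/√0.7966 = 1.120; τ_3 = 31.21/1.120 = 27.86 days.
Leg 4: β = 0.206; γ = 1/√(1 − 0.206²) = 1/√0.9576 = 1.022; τ_4 = 56.68/1.022 = 55.46 days.
Total: 74.48 + 15.84 + 27.86 + 55.46 days.

τ = 174 days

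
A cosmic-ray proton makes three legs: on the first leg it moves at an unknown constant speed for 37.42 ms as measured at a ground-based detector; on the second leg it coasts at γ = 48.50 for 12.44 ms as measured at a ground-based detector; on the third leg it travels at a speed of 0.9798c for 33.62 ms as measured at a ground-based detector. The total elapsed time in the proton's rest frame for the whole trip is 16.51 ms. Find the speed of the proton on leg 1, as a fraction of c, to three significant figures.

Leg 1: speed unknown; τ_1 = 37.42/γ_1.
Leg 2: γ = 48.50; τ_2 = 12.44/48.50 = 0.2565 ms.
Leg 3: γ = 1/√(1 − 0.9798²) = 1/√0.03999 = 5.001; τ_3 = 33.62/5.001 = 6.723 ms.
Total proper time: τ_1 + 0.2565 + 6.723 = 16.51, so τ_1 = 16.51 − 6.980 = 9.530 ms.
γ_1 = 37.42/9.530 = 3.926; β = √(1 − 1/γ²) = √0.9351.

β = 0.967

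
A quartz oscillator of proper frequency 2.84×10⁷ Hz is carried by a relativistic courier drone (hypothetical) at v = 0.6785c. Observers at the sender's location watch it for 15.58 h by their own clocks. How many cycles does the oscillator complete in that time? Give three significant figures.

γ = 1/√(1 − 0.6785²) = 1/√0.5396 = 1.361
During 15.58 h of lab time, the oscillator's proper time advances by τ = Δt/γ = 15.58/1.361 = 11.45 h = 4.120×10⁴ s.
N = f × τ = 2.84×10⁷ × 4.120×10⁴ = 1.170×10¹².

N = 1.17×10¹²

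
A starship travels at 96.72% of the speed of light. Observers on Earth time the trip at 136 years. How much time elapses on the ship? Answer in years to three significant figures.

τ = 34.5 years

β = 0.9672; γ = 1/√(1 − 0.9672²) = 1/√0.06452 = 3.937
The interval measured on Earth is the dilated one; the clock on the ship measures the proper time τ = Δt/γ = 136/3.937 years.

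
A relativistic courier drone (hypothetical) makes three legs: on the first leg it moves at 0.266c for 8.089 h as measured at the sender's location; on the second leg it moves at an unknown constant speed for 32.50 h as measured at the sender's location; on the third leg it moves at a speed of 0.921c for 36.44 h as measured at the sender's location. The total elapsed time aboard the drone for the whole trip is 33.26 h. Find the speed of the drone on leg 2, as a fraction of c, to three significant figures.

β = 0.938

Leg 1: γ = 1/√(1 − 0.266²) = 1/√0.9292 = 1.037; τ_1 = 8.089/1.037 = 7.798 h.
Leg 2: speed unknown; τ_2 = 32.50/γ_2.
Leg 3: γ = 1/√(1 − 0.921²) = 1/√0.1518 = 2.567; τ_3 = 36.44/2.567 = 14.20 h.
Total proper time: 7.798 + τ_2 + 14.20 = 33.26, so τ_2 = 33.26 − 21.99 = 11.27 h.
γ_2 = 32.50/11.27 = 2.885; β = √(1 − 1/γ²) = √0.8798.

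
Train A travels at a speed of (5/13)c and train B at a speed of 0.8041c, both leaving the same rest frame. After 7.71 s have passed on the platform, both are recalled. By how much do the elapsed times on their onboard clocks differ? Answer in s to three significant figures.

|τ_A − τ_B| = 2.53 s

A: γ = 1/√(1 − (5/13)²) = 13/12 ≈ 1.083; τ_A = 7.71/1.083 = 7.117 s.
B: γ = 1/√(1 − 0.8041²) = 1/√0.3534 = 1.682; τ_B = 7.71/1.682 = 4.584 s.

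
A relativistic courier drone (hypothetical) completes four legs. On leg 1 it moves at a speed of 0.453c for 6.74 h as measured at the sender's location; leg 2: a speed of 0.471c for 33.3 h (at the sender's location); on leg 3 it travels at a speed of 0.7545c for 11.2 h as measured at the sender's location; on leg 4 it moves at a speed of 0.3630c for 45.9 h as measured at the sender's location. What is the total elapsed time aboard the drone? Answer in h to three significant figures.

τ = 85.5 h

Leg 1: γ = 1/√(1 − 0.453²) = 1/√0.7948 = 1.122; τ_1 = 6.74/1.122 = 6.009 h.
Leg 2: γ = 1/√(1 − 0.471²) = 1/√0.7782 = 1.134; τ_2 = 33.3/1.134 = 29.38 h.
Leg 3: γ = 1/√(1 − 0.7545²) = 1/√0.4307 = 1.524; τ_3 = 11.2/1.524 = 7.351 h.
Leg 4: γ = 1/√(1 − 0.3630²) = 1/√0.8682 = 1.073; τ_4 = 45.9/1.073 = 42.77 h.
Total: 6.009 + 29.38 + 7.351 + 42.77 h.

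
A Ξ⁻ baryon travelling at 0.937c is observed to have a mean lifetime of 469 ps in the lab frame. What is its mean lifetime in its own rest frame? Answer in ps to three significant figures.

τ₀ = 164 ps

γ = 1/√(1 − 0.937²) = 1/√0.1220 = 2.863
The lab-frame lifetime is the dilated interval; the proper lifetime is τ₀ = Δt/γ = 469/2.863 ps.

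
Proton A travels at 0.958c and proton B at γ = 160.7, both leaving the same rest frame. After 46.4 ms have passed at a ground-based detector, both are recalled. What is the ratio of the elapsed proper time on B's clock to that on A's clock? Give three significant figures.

A: γ = 1/√(1 − 0.958²) = 1/√0.08224 = 3.487. B: γ = 160.7.
τ_A/τ_B = γ_B/γ_A = 160.7/3.487 = 46.08, so τ_B/τ_A = 0.02170.

τ_B/τ_A = 0.0217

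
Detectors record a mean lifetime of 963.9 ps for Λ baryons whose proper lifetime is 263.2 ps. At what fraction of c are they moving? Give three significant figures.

γ = Δt/τ₀ = 963.9/263.2 = 3.662
β = √(1 − 1/γ²) = √(1 − 0.07456) = √0.9254

v = 0.962c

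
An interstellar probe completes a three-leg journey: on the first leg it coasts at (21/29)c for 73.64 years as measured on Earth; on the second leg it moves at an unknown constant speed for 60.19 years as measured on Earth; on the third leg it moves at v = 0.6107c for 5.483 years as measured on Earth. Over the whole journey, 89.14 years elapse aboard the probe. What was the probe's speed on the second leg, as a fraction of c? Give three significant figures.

β = 0.825

Leg 1: γ = 1/√(1 − (21/29)²) = 29/20 = 1.450; τ_1 = 73.64/1.450 = 50.79 years.
Leg 2: speed unknown; τ_2 = 60.19/γ_2.
Leg 3: γ = 1/√(1 − 0.6107²) = 1/√0.6270 = 1.263; τ_3 = 5.483/1.263 = 4.342 years.
Total proper time: 50.79 + τ_2 + 4.342 = 89.14, so τ_2 = 89.14 − 55.13 = 34.01 years.
γ_2 = 60.19/34.01 = 1.770; β = √(1 − 1/γ²) = √0.6807.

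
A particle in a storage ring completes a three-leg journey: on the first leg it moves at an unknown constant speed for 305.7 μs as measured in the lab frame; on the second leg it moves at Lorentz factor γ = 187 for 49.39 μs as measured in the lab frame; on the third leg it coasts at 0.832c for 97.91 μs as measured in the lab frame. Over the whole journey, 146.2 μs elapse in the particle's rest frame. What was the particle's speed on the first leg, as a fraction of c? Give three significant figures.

β = 0.954

Leg 1: speed unknown; τ_1 = 305.7/γ_1.
Leg 2: γ = 187; τ_2 = 49.39/187.0 = 0.2641 μs.
Leg 3: γ = 1/√(1 − 0.832²) = 1/√0.3078 = 1.803; τ_3 = 97.91/1.803 = 54.32 μs.
Total proper time: τ_1 + 0.2641 + 54.32 = 146.2, so τ_1 = 146.2 − 54.58 = 91.62 μs.
γ_1 = 305.7/91.62 = 3.337; β = √(1 − 1/γ²) = √0.9102.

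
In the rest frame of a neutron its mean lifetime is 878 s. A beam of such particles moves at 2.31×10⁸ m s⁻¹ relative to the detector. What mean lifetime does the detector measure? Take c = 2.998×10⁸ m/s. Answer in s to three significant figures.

β = 2.31×10⁸/2.998×10⁸ = 0.7705; γ = 1/√(1 − 0.7705²) = 1.569
The rest-frame lifetime is the proper time; the lab measures the dilated interval Δt = γτ₀ = 1.569 × 878 s.

Δt = 1380 s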